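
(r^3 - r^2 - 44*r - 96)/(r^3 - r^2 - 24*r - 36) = (r^2 - 4*r - 32)/(r^2 - 4*r - 12)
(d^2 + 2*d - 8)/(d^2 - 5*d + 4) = (d^2 + 2*d - 8)/(d^2 - 5*d + 4)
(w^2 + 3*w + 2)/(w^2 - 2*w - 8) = (w + 1)/(w - 4)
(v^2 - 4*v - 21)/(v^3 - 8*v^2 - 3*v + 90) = (v - 7)/(v^2 - 11*v + 30)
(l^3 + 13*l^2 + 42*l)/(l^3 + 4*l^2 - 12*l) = (l + 7)/(l - 2)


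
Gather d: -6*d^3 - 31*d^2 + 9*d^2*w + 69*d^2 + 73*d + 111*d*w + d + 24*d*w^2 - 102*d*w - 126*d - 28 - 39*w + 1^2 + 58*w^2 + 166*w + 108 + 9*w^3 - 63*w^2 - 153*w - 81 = -6*d^3 + d^2*(9*w + 38) + d*(24*w^2 + 9*w - 52) + 9*w^3 - 5*w^2 - 26*w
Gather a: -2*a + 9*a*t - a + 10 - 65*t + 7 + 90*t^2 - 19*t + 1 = a*(9*t - 3) + 90*t^2 - 84*t + 18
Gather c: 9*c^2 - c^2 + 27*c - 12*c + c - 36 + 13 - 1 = 8*c^2 + 16*c - 24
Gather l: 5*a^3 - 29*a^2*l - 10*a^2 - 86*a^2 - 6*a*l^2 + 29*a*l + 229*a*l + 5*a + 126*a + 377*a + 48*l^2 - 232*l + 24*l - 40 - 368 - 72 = 5*a^3 - 96*a^2 + 508*a + l^2*(48 - 6*a) + l*(-29*a^2 + 258*a - 208) - 480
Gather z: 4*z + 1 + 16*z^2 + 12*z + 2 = 16*z^2 + 16*z + 3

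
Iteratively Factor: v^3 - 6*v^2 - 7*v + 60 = (v + 3)*(v^2 - 9*v + 20) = (v - 5)*(v + 3)*(v - 4)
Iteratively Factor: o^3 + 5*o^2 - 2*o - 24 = (o + 4)*(o^2 + o - 6) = (o + 3)*(o + 4)*(o - 2)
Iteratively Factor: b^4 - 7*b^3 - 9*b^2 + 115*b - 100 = (b - 5)*(b^3 - 2*b^2 - 19*b + 20) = (b - 5)*(b + 4)*(b^2 - 6*b + 5) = (b - 5)^2*(b + 4)*(b - 1)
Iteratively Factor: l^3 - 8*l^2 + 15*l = (l - 3)*(l^2 - 5*l) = (l - 5)*(l - 3)*(l)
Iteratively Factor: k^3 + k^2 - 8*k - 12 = (k + 2)*(k^2 - k - 6) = (k + 2)^2*(k - 3)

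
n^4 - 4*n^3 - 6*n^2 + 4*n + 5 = (n - 5)*(n - 1)*(n + 1)^2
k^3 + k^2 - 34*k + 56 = (k - 4)*(k - 2)*(k + 7)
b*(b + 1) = b^2 + b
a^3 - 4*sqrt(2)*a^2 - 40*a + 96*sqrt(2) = (a - 6*sqrt(2))*(a - 2*sqrt(2))*(a + 4*sqrt(2))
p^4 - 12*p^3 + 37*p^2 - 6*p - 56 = (p - 7)*(p - 4)*(p - 2)*(p + 1)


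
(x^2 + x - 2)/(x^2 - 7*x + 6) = (x + 2)/(x - 6)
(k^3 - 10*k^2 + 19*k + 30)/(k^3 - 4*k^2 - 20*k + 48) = (k^2 - 4*k - 5)/(k^2 + 2*k - 8)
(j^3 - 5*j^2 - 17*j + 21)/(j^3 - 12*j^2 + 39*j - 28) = (j + 3)/(j - 4)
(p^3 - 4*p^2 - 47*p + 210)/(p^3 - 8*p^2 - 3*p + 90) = (p + 7)/(p + 3)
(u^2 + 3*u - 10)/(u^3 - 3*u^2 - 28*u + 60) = 1/(u - 6)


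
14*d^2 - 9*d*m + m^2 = (-7*d + m)*(-2*d + m)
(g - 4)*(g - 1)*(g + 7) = g^3 + 2*g^2 - 31*g + 28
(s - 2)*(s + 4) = s^2 + 2*s - 8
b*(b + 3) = b^2 + 3*b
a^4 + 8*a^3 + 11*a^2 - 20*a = a*(a - 1)*(a + 4)*(a + 5)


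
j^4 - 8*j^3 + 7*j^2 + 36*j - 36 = (j - 6)*(j - 3)*(j - 1)*(j + 2)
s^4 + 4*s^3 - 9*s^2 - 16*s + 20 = (s - 2)*(s - 1)*(s + 2)*(s + 5)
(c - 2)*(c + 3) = c^2 + c - 6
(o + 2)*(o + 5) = o^2 + 7*o + 10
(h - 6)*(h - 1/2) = h^2 - 13*h/2 + 3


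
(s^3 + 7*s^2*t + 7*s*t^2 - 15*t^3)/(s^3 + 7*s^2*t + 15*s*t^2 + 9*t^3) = (s^2 + 4*s*t - 5*t^2)/(s^2 + 4*s*t + 3*t^2)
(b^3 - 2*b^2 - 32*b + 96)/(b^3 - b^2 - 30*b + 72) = (b - 4)/(b - 3)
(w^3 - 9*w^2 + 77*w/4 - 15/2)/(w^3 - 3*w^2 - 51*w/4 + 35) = (2*w^2 - 13*w + 6)/(2*w^2 - w - 28)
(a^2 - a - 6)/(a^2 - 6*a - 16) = (a - 3)/(a - 8)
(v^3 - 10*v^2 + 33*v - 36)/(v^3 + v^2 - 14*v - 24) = (v^2 - 6*v + 9)/(v^2 + 5*v + 6)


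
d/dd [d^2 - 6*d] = 2*d - 6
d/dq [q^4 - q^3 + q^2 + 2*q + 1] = 4*q^3 - 3*q^2 + 2*q + 2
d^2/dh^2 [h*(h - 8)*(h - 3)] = 6*h - 22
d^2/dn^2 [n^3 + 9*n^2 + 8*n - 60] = 6*n + 18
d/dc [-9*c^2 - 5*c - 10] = -18*c - 5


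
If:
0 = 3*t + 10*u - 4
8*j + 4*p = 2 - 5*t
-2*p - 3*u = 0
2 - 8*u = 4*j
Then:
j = 3/58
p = -39/116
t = 17/29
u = 13/58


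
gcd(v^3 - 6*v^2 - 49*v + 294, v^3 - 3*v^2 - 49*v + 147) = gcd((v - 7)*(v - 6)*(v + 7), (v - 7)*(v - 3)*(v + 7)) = v^2 - 49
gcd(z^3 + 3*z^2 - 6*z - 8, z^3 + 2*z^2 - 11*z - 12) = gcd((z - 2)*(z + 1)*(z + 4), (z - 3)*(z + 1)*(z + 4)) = z^2 + 5*z + 4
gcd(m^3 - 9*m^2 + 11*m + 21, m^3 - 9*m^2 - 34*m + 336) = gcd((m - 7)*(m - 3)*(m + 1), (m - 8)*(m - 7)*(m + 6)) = m - 7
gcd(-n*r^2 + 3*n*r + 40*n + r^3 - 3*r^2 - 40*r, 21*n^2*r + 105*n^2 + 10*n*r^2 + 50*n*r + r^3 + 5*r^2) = r + 5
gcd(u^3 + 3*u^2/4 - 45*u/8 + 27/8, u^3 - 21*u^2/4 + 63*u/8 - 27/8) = u^2 - 9*u/4 + 9/8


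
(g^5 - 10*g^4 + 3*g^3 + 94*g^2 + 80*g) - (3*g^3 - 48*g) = g^5 - 10*g^4 + 94*g^2 + 128*g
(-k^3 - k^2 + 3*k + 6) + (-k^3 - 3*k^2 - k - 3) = -2*k^3 - 4*k^2 + 2*k + 3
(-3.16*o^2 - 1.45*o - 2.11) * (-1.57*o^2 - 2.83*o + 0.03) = 4.9612*o^4 + 11.2193*o^3 + 7.3214*o^2 + 5.9278*o - 0.0633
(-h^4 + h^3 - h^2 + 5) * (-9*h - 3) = 9*h^5 - 6*h^4 + 6*h^3 + 3*h^2 - 45*h - 15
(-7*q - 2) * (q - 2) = -7*q^2 + 12*q + 4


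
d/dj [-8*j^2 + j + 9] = 1 - 16*j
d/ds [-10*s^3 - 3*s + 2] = -30*s^2 - 3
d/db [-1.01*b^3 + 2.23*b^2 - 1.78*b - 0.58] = -3.03*b^2 + 4.46*b - 1.78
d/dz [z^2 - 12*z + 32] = 2*z - 12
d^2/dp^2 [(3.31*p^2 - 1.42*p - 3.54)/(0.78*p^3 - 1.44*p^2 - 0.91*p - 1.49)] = (4.02760799999999*p^6 - 5.18356799999999*p^5 - 2.17854000000002*p^4 + 100.894692*p^3 - 91.382616*p^2 - 34.237512*p + 27.875718)/(0.474552*p^9 - 2.628288*p^8 + 3.191292*p^7 + 0.427140000000001*p^6 + 6.318234*p^5 - 6.500772*p^4 - 7.273513*p^3 - 13.292439*p^2 - 6.060873*p - 3.307949)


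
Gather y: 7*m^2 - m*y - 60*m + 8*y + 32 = 7*m^2 - 60*m + y*(8 - m) + 32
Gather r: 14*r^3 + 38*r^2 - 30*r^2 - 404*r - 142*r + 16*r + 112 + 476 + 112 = 14*r^3 + 8*r^2 - 530*r + 700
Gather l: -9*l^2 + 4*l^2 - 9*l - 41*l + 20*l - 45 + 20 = -5*l^2 - 30*l - 25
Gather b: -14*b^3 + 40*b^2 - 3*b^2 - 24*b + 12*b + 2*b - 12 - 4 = -14*b^3 + 37*b^2 - 10*b - 16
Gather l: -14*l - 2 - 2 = -14*l - 4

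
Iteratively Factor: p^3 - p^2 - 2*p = (p - 2)*(p^2 + p) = p*(p - 2)*(p + 1)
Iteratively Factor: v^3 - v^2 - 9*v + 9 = (v - 3)*(v^2 + 2*v - 3) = (v - 3)*(v + 3)*(v - 1)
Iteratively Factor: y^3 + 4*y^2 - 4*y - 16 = (y + 4)*(y^2 - 4) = (y + 2)*(y + 4)*(y - 2)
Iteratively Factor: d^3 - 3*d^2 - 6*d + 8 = (d - 4)*(d^2 + d - 2) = (d - 4)*(d + 2)*(d - 1)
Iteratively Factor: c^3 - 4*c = (c + 2)*(c^2 - 2*c) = c*(c + 2)*(c - 2)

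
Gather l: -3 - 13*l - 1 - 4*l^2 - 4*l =-4*l^2 - 17*l - 4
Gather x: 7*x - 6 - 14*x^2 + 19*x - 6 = -14*x^2 + 26*x - 12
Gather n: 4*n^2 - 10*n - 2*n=4*n^2 - 12*n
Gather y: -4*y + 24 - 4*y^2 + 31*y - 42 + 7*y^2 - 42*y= 3*y^2 - 15*y - 18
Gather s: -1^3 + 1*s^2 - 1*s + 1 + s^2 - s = 2*s^2 - 2*s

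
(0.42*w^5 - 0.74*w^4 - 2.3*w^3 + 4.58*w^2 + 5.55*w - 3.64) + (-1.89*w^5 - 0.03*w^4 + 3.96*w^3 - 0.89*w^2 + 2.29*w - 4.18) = -1.47*w^5 - 0.77*w^4 + 1.66*w^3 + 3.69*w^2 + 7.84*w - 7.82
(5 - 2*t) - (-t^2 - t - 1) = t^2 - t + 6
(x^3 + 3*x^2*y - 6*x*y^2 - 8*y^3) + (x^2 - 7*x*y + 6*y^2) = x^3 + 3*x^2*y + x^2 - 6*x*y^2 - 7*x*y - 8*y^3 + 6*y^2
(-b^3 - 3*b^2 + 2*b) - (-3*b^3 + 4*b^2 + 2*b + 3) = 2*b^3 - 7*b^2 - 3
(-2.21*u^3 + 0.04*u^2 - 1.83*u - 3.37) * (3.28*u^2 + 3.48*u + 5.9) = -7.2488*u^5 - 7.5596*u^4 - 18.9022*u^3 - 17.186*u^2 - 22.5246*u - 19.883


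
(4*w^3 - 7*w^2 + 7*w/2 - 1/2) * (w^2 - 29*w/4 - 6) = 4*w^5 - 36*w^4 + 121*w^3/4 + 129*w^2/8 - 139*w/8 + 3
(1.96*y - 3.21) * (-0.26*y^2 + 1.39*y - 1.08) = -0.5096*y^3 + 3.559*y^2 - 6.5787*y + 3.4668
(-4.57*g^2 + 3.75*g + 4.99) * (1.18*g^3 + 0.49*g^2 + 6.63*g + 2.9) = -5.3926*g^5 + 2.1857*g^4 - 22.5734*g^3 + 14.0546*g^2 + 43.9587*g + 14.471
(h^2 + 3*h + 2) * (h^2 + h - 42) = h^4 + 4*h^3 - 37*h^2 - 124*h - 84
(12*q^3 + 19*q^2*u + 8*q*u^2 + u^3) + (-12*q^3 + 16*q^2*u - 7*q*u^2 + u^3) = 35*q^2*u + q*u^2 + 2*u^3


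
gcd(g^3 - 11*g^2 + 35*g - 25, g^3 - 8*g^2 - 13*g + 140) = g - 5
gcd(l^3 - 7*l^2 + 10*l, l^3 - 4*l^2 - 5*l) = l^2 - 5*l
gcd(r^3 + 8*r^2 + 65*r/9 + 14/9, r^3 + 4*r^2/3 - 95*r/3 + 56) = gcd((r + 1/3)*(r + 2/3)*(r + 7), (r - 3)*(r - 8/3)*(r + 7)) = r + 7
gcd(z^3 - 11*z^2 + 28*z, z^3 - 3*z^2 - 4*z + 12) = 1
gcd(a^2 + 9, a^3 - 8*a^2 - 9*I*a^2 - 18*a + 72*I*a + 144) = a - 3*I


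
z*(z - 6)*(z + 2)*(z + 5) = z^4 + z^3 - 32*z^2 - 60*z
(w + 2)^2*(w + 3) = w^3 + 7*w^2 + 16*w + 12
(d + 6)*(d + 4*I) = d^2 + 6*d + 4*I*d + 24*I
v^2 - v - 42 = (v - 7)*(v + 6)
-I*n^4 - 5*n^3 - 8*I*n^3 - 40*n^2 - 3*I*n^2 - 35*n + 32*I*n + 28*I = (n + 7)*(n - 4*I)*(n - I)*(-I*n - I)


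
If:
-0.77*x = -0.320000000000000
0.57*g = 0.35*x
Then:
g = 0.26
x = 0.42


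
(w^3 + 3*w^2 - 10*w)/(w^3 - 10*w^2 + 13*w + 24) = w*(w^2 + 3*w - 10)/(w^3 - 10*w^2 + 13*w + 24)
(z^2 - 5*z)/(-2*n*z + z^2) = (5 - z)/(2*n - z)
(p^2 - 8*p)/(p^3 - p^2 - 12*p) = (8 - p)/(-p^2 + p + 12)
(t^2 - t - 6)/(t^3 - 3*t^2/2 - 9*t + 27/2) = 2*(t + 2)/(2*t^2 + 3*t - 9)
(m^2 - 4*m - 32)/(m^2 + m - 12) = (m - 8)/(m - 3)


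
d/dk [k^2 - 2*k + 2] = 2*k - 2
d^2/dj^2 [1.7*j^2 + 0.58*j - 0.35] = 3.40000000000000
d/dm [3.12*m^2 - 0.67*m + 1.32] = 6.24*m - 0.67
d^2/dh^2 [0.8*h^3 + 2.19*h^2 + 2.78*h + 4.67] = 4.8*h + 4.38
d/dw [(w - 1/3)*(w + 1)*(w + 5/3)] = 3*w^2 + 14*w/3 + 7/9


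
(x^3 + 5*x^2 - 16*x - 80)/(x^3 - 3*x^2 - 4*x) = (x^2 + 9*x + 20)/(x*(x + 1))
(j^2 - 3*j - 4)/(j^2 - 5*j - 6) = (j - 4)/(j - 6)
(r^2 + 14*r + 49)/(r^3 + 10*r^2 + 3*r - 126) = (r + 7)/(r^2 + 3*r - 18)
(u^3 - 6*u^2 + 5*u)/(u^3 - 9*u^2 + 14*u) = (u^2 - 6*u + 5)/(u^2 - 9*u + 14)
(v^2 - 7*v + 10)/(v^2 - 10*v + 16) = (v - 5)/(v - 8)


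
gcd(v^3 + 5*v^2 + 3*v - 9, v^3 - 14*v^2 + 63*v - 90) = 1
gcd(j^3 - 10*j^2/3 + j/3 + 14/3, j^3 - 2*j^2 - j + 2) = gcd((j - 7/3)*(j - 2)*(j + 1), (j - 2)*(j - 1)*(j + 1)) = j^2 - j - 2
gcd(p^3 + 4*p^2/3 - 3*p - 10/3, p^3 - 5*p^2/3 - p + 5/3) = p^2 - 2*p/3 - 5/3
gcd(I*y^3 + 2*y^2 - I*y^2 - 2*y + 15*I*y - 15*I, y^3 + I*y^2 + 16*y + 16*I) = 1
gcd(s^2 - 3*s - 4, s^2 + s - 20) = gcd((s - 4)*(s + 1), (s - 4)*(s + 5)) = s - 4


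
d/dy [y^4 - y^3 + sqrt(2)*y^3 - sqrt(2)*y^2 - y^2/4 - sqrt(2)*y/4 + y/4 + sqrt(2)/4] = 4*y^3 - 3*y^2 + 3*sqrt(2)*y^2 - 2*sqrt(2)*y - y/2 - sqrt(2)/4 + 1/4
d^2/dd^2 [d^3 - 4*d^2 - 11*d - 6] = 6*d - 8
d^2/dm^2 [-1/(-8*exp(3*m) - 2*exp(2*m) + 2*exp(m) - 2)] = ((-36*exp(2*m) - 4*exp(m) + 1)*(4*exp(3*m) + exp(2*m) - exp(m) + 1)/2 + (12*exp(2*m) + 2*exp(m) - 1)^2*exp(m))*exp(m)/(4*exp(3*m) + exp(2*m) - exp(m) + 1)^3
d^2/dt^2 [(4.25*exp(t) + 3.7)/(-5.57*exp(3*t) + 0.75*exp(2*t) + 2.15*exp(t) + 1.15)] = (-527.4233*exp(6*t) - 979.866045*exp(5*t) - 35.9498749999999*exp(4*t) - 266.75705*exp(3*t) - 209.20815*exp(2*t) + 6.169875*exp(t) + 3.527625)*exp(t)/(172.808693*exp(9*t) - 69.806025*exp(8*t) - 190.71123*exp(7*t) - 53.56803*exp(6*t) + 102.4386*exp(5*t) + 70.2897*exp(4*t) + 1.03435*exp(3*t) - 18.92325*exp(2*t) - 8.530125*exp(t) - 1.520875)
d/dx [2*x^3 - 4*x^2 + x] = 6*x^2 - 8*x + 1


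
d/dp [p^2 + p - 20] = 2*p + 1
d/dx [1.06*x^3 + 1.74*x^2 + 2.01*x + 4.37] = 3.18*x^2 + 3.48*x + 2.01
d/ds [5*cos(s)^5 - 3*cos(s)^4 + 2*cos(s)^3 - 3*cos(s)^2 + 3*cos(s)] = (-25*cos(s)^4 + 12*cos(s)^3 - 6*cos(s)^2 + 6*cos(s) - 3)*sin(s)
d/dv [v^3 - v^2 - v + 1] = 3*v^2 - 2*v - 1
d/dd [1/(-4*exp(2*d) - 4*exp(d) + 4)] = (2*exp(d) + 1)*exp(d)/(4*(exp(2*d) + exp(d) - 1)^2)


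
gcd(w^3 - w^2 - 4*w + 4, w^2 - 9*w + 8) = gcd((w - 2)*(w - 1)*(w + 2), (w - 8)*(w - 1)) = w - 1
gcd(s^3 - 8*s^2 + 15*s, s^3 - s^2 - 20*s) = s^2 - 5*s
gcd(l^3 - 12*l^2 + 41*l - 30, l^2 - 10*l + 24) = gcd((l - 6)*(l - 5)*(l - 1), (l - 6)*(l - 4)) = l - 6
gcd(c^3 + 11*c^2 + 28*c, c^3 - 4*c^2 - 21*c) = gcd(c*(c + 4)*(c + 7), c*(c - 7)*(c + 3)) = c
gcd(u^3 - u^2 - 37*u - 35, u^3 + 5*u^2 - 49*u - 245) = u^2 - 2*u - 35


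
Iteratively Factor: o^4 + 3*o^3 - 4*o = (o + 2)*(o^3 + o^2 - 2*o) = o*(o + 2)*(o^2 + o - 2) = o*(o - 1)*(o + 2)*(o + 2)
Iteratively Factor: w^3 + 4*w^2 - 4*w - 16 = (w + 4)*(w^2 - 4) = (w + 2)*(w + 4)*(w - 2)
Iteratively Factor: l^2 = (l)*(l)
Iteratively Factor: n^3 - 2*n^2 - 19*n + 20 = (n + 4)*(n^2 - 6*n + 5) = (n - 5)*(n + 4)*(n - 1)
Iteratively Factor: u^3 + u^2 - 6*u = (u)*(u^2 + u - 6) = u*(u - 2)*(u + 3)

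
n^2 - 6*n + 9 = (n - 3)^2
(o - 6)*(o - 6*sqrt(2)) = o^2 - 6*sqrt(2)*o - 6*o + 36*sqrt(2)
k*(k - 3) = k^2 - 3*k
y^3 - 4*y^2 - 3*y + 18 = (y - 3)^2*(y + 2)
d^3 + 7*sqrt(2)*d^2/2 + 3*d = d*(d + sqrt(2)/2)*(d + 3*sqrt(2))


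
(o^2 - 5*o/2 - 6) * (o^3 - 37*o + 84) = o^5 - 5*o^4/2 - 43*o^3 + 353*o^2/2 + 12*o - 504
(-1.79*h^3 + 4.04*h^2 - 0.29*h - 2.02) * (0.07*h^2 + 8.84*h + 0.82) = -0.1253*h^5 - 15.5408*h^4 + 34.2255*h^3 + 0.6078*h^2 - 18.0946*h - 1.6564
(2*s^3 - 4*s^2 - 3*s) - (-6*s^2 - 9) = 2*s^3 + 2*s^2 - 3*s + 9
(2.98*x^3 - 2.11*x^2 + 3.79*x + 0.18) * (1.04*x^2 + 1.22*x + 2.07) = 3.0992*x^5 + 1.4412*x^4 + 7.536*x^3 + 0.443300000000001*x^2 + 8.0649*x + 0.3726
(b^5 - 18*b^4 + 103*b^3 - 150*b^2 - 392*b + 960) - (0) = b^5 - 18*b^4 + 103*b^3 - 150*b^2 - 392*b + 960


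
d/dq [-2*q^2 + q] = 1 - 4*q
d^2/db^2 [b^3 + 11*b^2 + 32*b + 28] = 6*b + 22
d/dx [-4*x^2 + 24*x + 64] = 24 - 8*x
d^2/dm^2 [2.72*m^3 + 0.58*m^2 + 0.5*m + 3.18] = 16.32*m + 1.16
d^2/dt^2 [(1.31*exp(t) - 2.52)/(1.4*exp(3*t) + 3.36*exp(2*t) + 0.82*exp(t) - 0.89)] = (10.2704*exp(6*t) - 25.96608*exp(5*t) - 121.621024*exp(4*t) - 101.97502*exp(3*t) - 25.584048*exp(2*t) - 30.881642*exp(t) - 0.801445)*exp(t)/(2.744*exp(9*t) + 19.7568*exp(8*t) + 52.23792*exp(7*t) + 55.843536*exp(6*t) + 5.477136*exp(5*t) - 29.49576*exp(4*t) - 10.83458*exp(3*t) + 6.18906*exp(2*t) + 1.948566*exp(t) - 0.704969)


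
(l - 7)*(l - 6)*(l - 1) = l^3 - 14*l^2 + 55*l - 42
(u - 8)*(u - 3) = u^2 - 11*u + 24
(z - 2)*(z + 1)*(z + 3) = z^3 + 2*z^2 - 5*z - 6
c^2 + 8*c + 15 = (c + 3)*(c + 5)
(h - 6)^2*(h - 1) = h^3 - 13*h^2 + 48*h - 36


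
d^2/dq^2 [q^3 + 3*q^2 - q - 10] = 6*q + 6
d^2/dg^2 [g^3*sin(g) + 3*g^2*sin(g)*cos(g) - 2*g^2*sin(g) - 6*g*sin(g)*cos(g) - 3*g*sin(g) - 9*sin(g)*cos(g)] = -g^3*sin(g) + 2*g^2*sin(g) - 6*g^2*sin(2*g) + 6*g^2*cos(g) + 9*g*sin(g) + 12*sqrt(2)*g*sin(2*g + pi/4) - 8*g*cos(g) - 4*sin(g) + 21*sin(2*g) - 6*cos(g) - 12*cos(2*g)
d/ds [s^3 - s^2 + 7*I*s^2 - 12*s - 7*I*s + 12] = 3*s^2 + s*(-2 + 14*I) - 12 - 7*I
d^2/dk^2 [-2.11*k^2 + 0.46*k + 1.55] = -4.22000000000000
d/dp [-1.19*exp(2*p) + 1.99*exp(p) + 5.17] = (1.99 - 2.38*exp(p))*exp(p)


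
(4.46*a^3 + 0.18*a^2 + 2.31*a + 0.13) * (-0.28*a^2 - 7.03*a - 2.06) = -1.2488*a^5 - 31.4042*a^4 - 11.0998*a^3 - 16.6465*a^2 - 5.6725*a - 0.2678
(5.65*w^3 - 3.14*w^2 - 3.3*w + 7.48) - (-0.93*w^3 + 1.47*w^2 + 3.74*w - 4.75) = 6.58*w^3 - 4.61*w^2 - 7.04*w + 12.23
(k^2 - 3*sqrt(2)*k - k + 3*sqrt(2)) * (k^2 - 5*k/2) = k^4 - 3*sqrt(2)*k^3 - 7*k^3/2 + 5*k^2/2 + 21*sqrt(2)*k^2/2 - 15*sqrt(2)*k/2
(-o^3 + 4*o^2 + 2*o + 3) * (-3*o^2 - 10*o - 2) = 3*o^5 - 2*o^4 - 44*o^3 - 37*o^2 - 34*o - 6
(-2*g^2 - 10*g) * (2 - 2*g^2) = 4*g^4 + 20*g^3 - 4*g^2 - 20*g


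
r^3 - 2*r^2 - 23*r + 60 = (r - 4)*(r - 3)*(r + 5)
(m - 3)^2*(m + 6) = m^3 - 27*m + 54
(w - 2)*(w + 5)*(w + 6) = w^3 + 9*w^2 + 8*w - 60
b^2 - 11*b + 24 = (b - 8)*(b - 3)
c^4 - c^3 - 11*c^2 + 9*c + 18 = (c - 3)*(c - 2)*(c + 1)*(c + 3)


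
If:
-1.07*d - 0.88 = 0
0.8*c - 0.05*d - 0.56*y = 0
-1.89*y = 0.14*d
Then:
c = -0.01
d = -0.82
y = 0.06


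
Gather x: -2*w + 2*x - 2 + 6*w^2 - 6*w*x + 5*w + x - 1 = 6*w^2 + 3*w + x*(3 - 6*w) - 3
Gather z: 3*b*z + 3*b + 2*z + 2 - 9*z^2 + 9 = 3*b - 9*z^2 + z*(3*b + 2) + 11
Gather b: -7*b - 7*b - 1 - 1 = -14*b - 2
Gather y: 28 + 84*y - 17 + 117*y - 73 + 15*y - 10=216*y - 72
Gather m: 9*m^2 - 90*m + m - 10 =9*m^2 - 89*m - 10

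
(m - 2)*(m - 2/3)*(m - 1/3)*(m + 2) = m^4 - m^3 - 34*m^2/9 + 4*m - 8/9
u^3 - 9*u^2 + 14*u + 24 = (u - 6)*(u - 4)*(u + 1)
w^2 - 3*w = w*(w - 3)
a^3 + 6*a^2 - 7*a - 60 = (a - 3)*(a + 4)*(a + 5)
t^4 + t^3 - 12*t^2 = t^2*(t - 3)*(t + 4)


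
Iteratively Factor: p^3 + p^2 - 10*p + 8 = (p - 1)*(p^2 + 2*p - 8) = (p - 1)*(p + 4)*(p - 2)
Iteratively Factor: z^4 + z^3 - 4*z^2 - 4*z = (z - 2)*(z^3 + 3*z^2 + 2*z) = (z - 2)*(z + 2)*(z^2 + z) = z*(z - 2)*(z + 2)*(z + 1)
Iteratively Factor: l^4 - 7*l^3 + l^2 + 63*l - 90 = (l - 3)*(l^3 - 4*l^2 - 11*l + 30) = (l - 3)*(l - 2)*(l^2 - 2*l - 15) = (l - 5)*(l - 3)*(l - 2)*(l + 3)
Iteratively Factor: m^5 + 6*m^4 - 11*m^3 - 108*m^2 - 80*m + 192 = (m - 4)*(m^4 + 10*m^3 + 29*m^2 + 8*m - 48) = (m - 4)*(m + 4)*(m^3 + 6*m^2 + 5*m - 12) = (m - 4)*(m - 1)*(m + 4)*(m^2 + 7*m + 12) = (m - 4)*(m - 1)*(m + 3)*(m + 4)*(m + 4)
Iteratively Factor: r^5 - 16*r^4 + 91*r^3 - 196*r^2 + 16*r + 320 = (r - 4)*(r^4 - 12*r^3 + 43*r^2 - 24*r - 80) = (r - 4)*(r + 1)*(r^3 - 13*r^2 + 56*r - 80) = (r - 4)^2*(r + 1)*(r^2 - 9*r + 20) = (r - 5)*(r - 4)^2*(r + 1)*(r - 4)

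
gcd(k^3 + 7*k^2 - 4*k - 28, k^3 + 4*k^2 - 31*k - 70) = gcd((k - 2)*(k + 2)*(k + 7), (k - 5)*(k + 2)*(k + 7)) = k^2 + 9*k + 14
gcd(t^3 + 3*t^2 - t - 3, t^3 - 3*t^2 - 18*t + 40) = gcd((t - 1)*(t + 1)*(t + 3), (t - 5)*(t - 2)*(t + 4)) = 1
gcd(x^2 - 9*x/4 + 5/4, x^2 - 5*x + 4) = x - 1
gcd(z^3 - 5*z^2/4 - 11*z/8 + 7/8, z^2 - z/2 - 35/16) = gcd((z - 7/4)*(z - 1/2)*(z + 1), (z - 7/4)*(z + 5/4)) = z - 7/4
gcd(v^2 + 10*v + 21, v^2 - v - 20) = 1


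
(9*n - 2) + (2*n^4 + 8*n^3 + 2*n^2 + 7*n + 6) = 2*n^4 + 8*n^3 + 2*n^2 + 16*n + 4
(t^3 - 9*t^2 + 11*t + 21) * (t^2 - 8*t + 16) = t^5 - 17*t^4 + 99*t^3 - 211*t^2 + 8*t + 336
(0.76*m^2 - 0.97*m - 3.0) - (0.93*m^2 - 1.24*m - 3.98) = -0.17*m^2 + 0.27*m + 0.98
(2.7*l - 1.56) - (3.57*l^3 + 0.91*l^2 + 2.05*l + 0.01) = -3.57*l^3 - 0.91*l^2 + 0.65*l - 1.57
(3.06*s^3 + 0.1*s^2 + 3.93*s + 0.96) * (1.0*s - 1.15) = 3.06*s^4 - 3.419*s^3 + 3.815*s^2 - 3.5595*s - 1.104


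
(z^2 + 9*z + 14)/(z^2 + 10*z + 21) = (z + 2)/(z + 3)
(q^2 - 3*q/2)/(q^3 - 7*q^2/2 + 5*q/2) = (2*q - 3)/(2*q^2 - 7*q + 5)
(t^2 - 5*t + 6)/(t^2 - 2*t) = (t - 3)/t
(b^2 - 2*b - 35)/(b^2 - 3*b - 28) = (b + 5)/(b + 4)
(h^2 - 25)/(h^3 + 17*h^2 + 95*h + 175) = (h - 5)/(h^2 + 12*h + 35)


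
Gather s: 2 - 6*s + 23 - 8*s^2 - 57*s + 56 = -8*s^2 - 63*s + 81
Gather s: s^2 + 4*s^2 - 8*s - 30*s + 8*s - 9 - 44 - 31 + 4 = 5*s^2 - 30*s - 80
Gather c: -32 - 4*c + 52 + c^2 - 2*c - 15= c^2 - 6*c + 5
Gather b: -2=-2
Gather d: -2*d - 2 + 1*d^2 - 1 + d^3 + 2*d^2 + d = d^3 + 3*d^2 - d - 3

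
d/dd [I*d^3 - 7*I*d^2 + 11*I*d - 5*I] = I*(3*d^2 - 14*d + 11)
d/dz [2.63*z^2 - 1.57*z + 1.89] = 5.26*z - 1.57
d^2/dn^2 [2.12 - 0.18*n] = 0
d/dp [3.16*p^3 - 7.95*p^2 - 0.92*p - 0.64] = 9.48*p^2 - 15.9*p - 0.92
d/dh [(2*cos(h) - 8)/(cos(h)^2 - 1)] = 2*(cos(h)^2 - 8*cos(h) + 1)/sin(h)^3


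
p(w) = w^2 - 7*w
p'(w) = 2*w - 7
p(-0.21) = 1.51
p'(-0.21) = -7.42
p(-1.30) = 10.79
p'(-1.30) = -9.60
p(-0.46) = 3.43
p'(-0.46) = -7.92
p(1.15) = -6.73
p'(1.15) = -4.70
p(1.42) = -7.92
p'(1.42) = -4.16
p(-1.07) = 8.63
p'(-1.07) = -9.14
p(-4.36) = 49.53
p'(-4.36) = -15.72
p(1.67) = -8.90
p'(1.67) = -3.66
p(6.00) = -6.00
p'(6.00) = 5.00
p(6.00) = -6.00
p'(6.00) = 5.00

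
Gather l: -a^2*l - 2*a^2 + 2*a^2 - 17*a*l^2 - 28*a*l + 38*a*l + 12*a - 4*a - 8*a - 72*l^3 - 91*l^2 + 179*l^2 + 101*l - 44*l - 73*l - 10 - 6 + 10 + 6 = -72*l^3 + l^2*(88 - 17*a) + l*(-a^2 + 10*a - 16)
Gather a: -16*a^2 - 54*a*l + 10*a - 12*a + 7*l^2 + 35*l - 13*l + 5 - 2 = -16*a^2 + a*(-54*l - 2) + 7*l^2 + 22*l + 3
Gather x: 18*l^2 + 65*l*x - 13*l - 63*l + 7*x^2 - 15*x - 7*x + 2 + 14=18*l^2 - 76*l + 7*x^2 + x*(65*l - 22) + 16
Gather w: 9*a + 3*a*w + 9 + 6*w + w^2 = 9*a + w^2 + w*(3*a + 6) + 9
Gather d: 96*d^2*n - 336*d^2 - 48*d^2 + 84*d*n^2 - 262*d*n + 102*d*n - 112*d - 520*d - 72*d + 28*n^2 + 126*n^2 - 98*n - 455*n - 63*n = d^2*(96*n - 384) + d*(84*n^2 - 160*n - 704) + 154*n^2 - 616*n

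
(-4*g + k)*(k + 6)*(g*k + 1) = -4*g^2*k^2 - 24*g^2*k + g*k^3 + 6*g*k^2 - 4*g*k - 24*g + k^2 + 6*k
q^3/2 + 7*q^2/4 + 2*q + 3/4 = (q/2 + 1/2)*(q + 1)*(q + 3/2)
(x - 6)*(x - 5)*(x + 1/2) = x^3 - 21*x^2/2 + 49*x/2 + 15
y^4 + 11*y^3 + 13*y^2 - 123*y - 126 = (y - 3)*(y + 1)*(y + 6)*(y + 7)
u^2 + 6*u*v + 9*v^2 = (u + 3*v)^2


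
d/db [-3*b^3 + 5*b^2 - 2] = b*(10 - 9*b)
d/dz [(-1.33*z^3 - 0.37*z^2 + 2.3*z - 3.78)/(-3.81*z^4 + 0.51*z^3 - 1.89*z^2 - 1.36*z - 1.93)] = (-5.0673*z^6 - 2.8194*z^5 + 28.9914*z^4 - 56.3356*z^3 + 18.3343*z^2 - 12.8602*z - 9.5798)/(14.5161*z^8 - 3.8862*z^7 + 14.6619*z^6 + 8.4354*z^5 + 16.8915*z^4 + 3.1722*z^3 + 9.145*z^2 + 5.2496*z + 3.7249)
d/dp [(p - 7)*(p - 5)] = 2*p - 12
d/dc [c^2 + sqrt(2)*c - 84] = 2*c + sqrt(2)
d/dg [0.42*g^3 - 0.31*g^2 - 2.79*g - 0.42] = 1.26*g^2 - 0.62*g - 2.79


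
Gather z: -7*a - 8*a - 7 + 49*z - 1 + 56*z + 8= -15*a + 105*z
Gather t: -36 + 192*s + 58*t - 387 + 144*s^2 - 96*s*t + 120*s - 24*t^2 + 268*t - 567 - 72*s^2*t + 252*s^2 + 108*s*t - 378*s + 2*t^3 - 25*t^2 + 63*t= 396*s^2 - 66*s + 2*t^3 - 49*t^2 + t*(-72*s^2 + 12*s + 389) - 990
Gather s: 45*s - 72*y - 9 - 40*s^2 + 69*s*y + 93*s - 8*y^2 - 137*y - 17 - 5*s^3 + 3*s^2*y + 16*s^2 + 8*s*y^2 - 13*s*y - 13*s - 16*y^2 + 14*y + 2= -5*s^3 + s^2*(3*y - 24) + s*(8*y^2 + 56*y + 125) - 24*y^2 - 195*y - 24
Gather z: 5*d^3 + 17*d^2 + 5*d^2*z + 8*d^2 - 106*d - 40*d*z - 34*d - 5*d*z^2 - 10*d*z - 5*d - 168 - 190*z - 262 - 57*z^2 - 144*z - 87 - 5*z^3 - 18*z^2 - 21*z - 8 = 5*d^3 + 25*d^2 - 145*d - 5*z^3 + z^2*(-5*d - 75) + z*(5*d^2 - 50*d - 355) - 525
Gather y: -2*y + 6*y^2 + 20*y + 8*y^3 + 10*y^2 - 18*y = 8*y^3 + 16*y^2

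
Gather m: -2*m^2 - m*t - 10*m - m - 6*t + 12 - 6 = -2*m^2 + m*(-t - 11) - 6*t + 6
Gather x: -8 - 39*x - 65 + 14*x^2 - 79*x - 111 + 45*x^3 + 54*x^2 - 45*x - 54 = 45*x^3 + 68*x^2 - 163*x - 238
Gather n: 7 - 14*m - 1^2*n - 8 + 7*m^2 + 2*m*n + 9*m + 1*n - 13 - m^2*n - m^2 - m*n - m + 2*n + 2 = 6*m^2 - 6*m + n*(-m^2 + m + 2) - 12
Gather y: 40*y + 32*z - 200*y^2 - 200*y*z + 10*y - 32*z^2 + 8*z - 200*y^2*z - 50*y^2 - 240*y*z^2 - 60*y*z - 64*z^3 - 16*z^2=y^2*(-200*z - 250) + y*(-240*z^2 - 260*z + 50) - 64*z^3 - 48*z^2 + 40*z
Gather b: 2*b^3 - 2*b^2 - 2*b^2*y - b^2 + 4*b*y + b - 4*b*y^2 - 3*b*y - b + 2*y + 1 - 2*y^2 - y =2*b^3 + b^2*(-2*y - 3) + b*(-4*y^2 + y) - 2*y^2 + y + 1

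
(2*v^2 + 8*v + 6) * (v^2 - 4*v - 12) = 2*v^4 - 50*v^2 - 120*v - 72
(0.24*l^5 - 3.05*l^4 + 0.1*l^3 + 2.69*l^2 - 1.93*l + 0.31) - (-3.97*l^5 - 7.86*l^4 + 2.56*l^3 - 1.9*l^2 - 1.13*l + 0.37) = 4.21*l^5 + 4.81*l^4 - 2.46*l^3 + 4.59*l^2 - 0.8*l - 0.06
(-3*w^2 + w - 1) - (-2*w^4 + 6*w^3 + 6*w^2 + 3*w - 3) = 2*w^4 - 6*w^3 - 9*w^2 - 2*w + 2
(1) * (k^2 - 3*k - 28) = k^2 - 3*k - 28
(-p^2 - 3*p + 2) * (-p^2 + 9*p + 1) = p^4 - 6*p^3 - 30*p^2 + 15*p + 2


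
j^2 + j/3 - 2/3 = (j - 2/3)*(j + 1)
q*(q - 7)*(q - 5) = q^3 - 12*q^2 + 35*q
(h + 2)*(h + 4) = h^2 + 6*h + 8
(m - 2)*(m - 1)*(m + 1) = m^3 - 2*m^2 - m + 2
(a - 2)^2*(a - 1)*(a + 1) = a^4 - 4*a^3 + 3*a^2 + 4*a - 4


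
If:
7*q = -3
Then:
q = -3/7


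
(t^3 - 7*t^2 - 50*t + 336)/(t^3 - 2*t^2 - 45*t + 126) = (t - 8)/(t - 3)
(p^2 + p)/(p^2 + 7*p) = (p + 1)/(p + 7)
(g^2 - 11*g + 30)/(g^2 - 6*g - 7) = (-g^2 + 11*g - 30)/(-g^2 + 6*g + 7)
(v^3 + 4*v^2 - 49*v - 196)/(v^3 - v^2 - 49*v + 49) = (v + 4)/(v - 1)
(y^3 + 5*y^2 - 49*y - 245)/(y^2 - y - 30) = (y^2 - 49)/(y - 6)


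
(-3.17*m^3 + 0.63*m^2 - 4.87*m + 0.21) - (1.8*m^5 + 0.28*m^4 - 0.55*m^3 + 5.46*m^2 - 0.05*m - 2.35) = -1.8*m^5 - 0.28*m^4 - 2.62*m^3 - 4.83*m^2 - 4.82*m + 2.56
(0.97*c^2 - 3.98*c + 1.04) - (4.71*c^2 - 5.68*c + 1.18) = -3.74*c^2 + 1.7*c - 0.14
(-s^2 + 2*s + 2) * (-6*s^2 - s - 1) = 6*s^4 - 11*s^3 - 13*s^2 - 4*s - 2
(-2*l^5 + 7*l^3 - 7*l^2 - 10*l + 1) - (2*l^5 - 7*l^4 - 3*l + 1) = -4*l^5 + 7*l^4 + 7*l^3 - 7*l^2 - 7*l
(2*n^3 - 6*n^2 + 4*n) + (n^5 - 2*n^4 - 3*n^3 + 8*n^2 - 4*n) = n^5 - 2*n^4 - n^3 + 2*n^2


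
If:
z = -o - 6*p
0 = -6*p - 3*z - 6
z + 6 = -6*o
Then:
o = -6/13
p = 8/13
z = -42/13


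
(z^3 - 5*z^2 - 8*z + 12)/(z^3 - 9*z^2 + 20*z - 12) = (z + 2)/(z - 2)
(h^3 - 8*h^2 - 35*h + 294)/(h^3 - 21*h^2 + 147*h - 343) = (h + 6)/(h - 7)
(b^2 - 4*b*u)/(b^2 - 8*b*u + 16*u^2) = b/(b - 4*u)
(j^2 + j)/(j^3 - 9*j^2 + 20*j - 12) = j*(j + 1)/(j^3 - 9*j^2 + 20*j - 12)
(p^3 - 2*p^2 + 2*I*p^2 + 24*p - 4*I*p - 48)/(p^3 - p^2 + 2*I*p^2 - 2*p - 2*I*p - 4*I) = (p^2 + 2*I*p + 24)/(p^2 + p*(1 + 2*I) + 2*I)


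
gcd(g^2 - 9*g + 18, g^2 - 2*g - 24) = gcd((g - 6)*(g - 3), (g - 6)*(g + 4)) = g - 6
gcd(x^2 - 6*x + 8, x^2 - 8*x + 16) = x - 4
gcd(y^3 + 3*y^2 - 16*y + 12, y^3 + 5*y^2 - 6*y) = y^2 + 5*y - 6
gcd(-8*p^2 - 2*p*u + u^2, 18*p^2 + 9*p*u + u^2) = 1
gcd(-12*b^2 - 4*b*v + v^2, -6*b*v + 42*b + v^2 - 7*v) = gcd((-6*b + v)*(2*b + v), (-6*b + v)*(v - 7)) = -6*b + v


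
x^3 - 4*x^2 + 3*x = x*(x - 3)*(x - 1)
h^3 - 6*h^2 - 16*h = h*(h - 8)*(h + 2)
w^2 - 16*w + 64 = (w - 8)^2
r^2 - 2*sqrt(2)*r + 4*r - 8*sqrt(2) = (r + 4)*(r - 2*sqrt(2))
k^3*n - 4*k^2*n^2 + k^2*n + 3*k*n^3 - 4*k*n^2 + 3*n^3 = (k - 3*n)*(k - n)*(k*n + n)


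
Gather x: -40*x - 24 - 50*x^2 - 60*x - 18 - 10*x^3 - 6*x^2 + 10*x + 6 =-10*x^3 - 56*x^2 - 90*x - 36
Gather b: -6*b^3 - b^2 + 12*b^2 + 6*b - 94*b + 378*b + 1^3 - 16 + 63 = -6*b^3 + 11*b^2 + 290*b + 48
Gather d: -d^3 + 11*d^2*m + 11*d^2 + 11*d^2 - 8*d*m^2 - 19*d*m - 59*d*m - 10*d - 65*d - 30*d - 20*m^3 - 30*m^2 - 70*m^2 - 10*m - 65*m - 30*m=-d^3 + d^2*(11*m + 22) + d*(-8*m^2 - 78*m - 105) - 20*m^3 - 100*m^2 - 105*m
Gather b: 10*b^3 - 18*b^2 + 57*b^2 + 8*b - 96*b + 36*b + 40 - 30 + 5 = 10*b^3 + 39*b^2 - 52*b + 15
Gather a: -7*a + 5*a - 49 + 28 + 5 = -2*a - 16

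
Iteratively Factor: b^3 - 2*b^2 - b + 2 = (b - 1)*(b^2 - b - 2) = (b - 1)*(b + 1)*(b - 2)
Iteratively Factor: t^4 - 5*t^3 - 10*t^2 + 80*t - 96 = (t - 3)*(t^3 - 2*t^2 - 16*t + 32) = (t - 3)*(t - 2)*(t^2 - 16) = (t - 4)*(t - 3)*(t - 2)*(t + 4)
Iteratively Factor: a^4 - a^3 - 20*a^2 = (a - 5)*(a^3 + 4*a^2) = (a - 5)*(a + 4)*(a^2) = a*(a - 5)*(a + 4)*(a)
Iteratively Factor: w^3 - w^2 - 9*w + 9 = (w - 3)*(w^2 + 2*w - 3) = (w - 3)*(w - 1)*(w + 3)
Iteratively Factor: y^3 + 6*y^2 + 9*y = (y + 3)*(y^2 + 3*y) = y*(y + 3)*(y + 3)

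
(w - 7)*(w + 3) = w^2 - 4*w - 21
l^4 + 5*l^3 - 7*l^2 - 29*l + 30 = (l - 2)*(l - 1)*(l + 3)*(l + 5)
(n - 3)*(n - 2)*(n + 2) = n^3 - 3*n^2 - 4*n + 12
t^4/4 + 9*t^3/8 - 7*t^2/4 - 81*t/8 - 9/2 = (t/4 + 1)*(t - 3)*(t + 1/2)*(t + 3)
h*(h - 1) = h^2 - h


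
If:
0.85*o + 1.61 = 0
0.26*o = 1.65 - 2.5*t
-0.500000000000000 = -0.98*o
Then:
No Solution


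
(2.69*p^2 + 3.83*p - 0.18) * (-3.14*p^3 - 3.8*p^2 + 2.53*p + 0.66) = -8.4466*p^5 - 22.2482*p^4 - 7.1831*p^3 + 12.1493*p^2 + 2.0724*p - 0.1188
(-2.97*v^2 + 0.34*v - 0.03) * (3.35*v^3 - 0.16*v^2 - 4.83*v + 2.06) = -9.9495*v^5 + 1.6142*v^4 + 14.1902*v^3 - 7.7556*v^2 + 0.8453*v - 0.0618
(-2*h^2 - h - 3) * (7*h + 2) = -14*h^3 - 11*h^2 - 23*h - 6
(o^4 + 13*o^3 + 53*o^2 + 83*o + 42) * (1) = o^4 + 13*o^3 + 53*o^2 + 83*o + 42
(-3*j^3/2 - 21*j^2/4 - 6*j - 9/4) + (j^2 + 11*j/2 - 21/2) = -3*j^3/2 - 17*j^2/4 - j/2 - 51/4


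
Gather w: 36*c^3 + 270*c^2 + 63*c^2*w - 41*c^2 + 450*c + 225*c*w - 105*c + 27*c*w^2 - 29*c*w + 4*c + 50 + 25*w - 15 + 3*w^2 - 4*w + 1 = 36*c^3 + 229*c^2 + 349*c + w^2*(27*c + 3) + w*(63*c^2 + 196*c + 21) + 36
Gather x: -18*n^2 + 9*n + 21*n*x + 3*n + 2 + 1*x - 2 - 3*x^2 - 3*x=-18*n^2 + 12*n - 3*x^2 + x*(21*n - 2)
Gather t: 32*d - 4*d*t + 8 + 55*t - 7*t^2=32*d - 7*t^2 + t*(55 - 4*d) + 8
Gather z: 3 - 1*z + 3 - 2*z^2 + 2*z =-2*z^2 + z + 6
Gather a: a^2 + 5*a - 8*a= a^2 - 3*a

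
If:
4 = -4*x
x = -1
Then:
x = -1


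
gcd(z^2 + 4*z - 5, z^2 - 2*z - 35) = z + 5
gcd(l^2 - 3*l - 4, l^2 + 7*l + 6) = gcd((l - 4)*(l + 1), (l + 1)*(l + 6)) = l + 1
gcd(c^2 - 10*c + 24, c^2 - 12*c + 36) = c - 6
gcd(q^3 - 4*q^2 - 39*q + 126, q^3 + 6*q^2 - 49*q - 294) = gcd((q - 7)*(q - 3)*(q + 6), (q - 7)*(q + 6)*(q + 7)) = q^2 - q - 42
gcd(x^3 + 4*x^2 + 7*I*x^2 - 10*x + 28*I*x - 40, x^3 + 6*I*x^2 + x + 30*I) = x + 5*I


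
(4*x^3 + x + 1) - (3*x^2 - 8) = 4*x^3 - 3*x^2 + x + 9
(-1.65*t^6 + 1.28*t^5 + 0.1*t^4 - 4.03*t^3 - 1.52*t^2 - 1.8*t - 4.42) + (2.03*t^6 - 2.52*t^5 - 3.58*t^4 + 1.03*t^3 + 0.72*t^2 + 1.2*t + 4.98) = 0.38*t^6 - 1.24*t^5 - 3.48*t^4 - 3.0*t^3 - 0.8*t^2 - 0.6*t + 0.56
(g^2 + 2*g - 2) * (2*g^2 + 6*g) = 2*g^4 + 10*g^3 + 8*g^2 - 12*g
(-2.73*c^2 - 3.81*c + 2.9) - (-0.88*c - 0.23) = -2.73*c^2 - 2.93*c + 3.13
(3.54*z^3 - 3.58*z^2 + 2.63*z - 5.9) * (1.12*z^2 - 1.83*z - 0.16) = 3.9648*z^5 - 10.4878*z^4 + 8.9306*z^3 - 10.8481*z^2 + 10.3762*z + 0.944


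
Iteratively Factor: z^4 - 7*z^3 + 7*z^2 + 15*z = (z - 3)*(z^3 - 4*z^2 - 5*z) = (z - 3)*(z + 1)*(z^2 - 5*z) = (z - 5)*(z - 3)*(z + 1)*(z)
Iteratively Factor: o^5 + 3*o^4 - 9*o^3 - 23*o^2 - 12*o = (o + 4)*(o^4 - o^3 - 5*o^2 - 3*o) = o*(o + 4)*(o^3 - o^2 - 5*o - 3) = o*(o + 1)*(o + 4)*(o^2 - 2*o - 3) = o*(o - 3)*(o + 1)*(o + 4)*(o + 1)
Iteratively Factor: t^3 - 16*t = (t)*(t^2 - 16) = t*(t - 4)*(t + 4)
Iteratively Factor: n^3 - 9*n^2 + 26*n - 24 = (n - 2)*(n^2 - 7*n + 12) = (n - 4)*(n - 2)*(n - 3)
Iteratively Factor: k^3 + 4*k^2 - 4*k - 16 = (k + 4)*(k^2 - 4) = (k - 2)*(k + 4)*(k + 2)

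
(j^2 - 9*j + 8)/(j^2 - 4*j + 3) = (j - 8)/(j - 3)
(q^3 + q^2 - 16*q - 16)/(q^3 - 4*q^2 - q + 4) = (q + 4)/(q - 1)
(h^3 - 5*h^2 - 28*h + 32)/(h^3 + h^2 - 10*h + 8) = (h - 8)/(h - 2)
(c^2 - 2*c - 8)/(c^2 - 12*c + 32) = (c + 2)/(c - 8)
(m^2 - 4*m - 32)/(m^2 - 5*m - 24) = (m + 4)/(m + 3)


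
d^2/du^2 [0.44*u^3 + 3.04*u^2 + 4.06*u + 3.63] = 2.64*u + 6.08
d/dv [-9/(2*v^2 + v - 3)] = 9*(4*v + 1)/(2*v^2 + v - 3)^2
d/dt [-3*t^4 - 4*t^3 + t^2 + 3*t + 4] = -12*t^3 - 12*t^2 + 2*t + 3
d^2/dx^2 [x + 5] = 0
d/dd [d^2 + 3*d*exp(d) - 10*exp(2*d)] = 3*d*exp(d) + 2*d - 20*exp(2*d) + 3*exp(d)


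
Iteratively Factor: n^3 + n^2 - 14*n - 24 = (n + 2)*(n^2 - n - 12) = (n + 2)*(n + 3)*(n - 4)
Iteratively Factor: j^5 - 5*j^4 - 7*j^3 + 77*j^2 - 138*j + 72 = (j + 4)*(j^4 - 9*j^3 + 29*j^2 - 39*j + 18) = (j - 1)*(j + 4)*(j^3 - 8*j^2 + 21*j - 18) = (j - 2)*(j - 1)*(j + 4)*(j^2 - 6*j + 9) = (j - 3)*(j - 2)*(j - 1)*(j + 4)*(j - 3)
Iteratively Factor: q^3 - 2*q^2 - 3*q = (q)*(q^2 - 2*q - 3) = q*(q - 3)*(q + 1)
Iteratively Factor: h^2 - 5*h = (h - 5)*(h)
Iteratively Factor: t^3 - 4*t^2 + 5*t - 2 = (t - 1)*(t^2 - 3*t + 2) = (t - 2)*(t - 1)*(t - 1)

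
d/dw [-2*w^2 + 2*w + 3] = 2 - 4*w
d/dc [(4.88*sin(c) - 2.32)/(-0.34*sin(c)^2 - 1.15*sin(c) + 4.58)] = (1.6592*sin(c)^2 - 1.5776*sin(c) + 19.6824)*cos(c)/(0.1156*sin(c)^4 + 0.782*sin(c)^3 - 1.7919*sin(c)^2 - 10.534*sin(c) + 20.9764)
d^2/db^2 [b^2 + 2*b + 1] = 2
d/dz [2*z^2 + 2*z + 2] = 4*z + 2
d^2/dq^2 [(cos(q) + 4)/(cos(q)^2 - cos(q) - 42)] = (9*sin(q)^4*cos(q) + 17*sin(q)^4 - 644*sin(q)^2 + 1546*cos(q) + 123*cos(3*q)/2 - cos(5*q)/2 + 367)/(sin(q)^2 + cos(q) + 41)^3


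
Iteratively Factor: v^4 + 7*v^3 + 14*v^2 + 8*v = (v)*(v^3 + 7*v^2 + 14*v + 8) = v*(v + 2)*(v^2 + 5*v + 4) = v*(v + 2)*(v + 4)*(v + 1)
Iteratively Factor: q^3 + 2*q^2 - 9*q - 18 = (q + 3)*(q^2 - q - 6) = (q + 2)*(q + 3)*(q - 3)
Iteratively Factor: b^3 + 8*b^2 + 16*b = (b + 4)*(b^2 + 4*b) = (b + 4)^2*(b)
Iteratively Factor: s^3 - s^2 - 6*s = (s - 3)*(s^2 + 2*s) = (s - 3)*(s + 2)*(s)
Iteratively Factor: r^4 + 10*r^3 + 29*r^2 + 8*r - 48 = (r + 4)*(r^3 + 6*r^2 + 5*r - 12) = (r + 3)*(r + 4)*(r^2 + 3*r - 4) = (r + 3)*(r + 4)^2*(r - 1)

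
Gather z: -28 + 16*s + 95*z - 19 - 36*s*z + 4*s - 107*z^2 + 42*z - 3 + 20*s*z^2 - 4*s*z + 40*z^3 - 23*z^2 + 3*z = 20*s + 40*z^3 + z^2*(20*s - 130) + z*(140 - 40*s) - 50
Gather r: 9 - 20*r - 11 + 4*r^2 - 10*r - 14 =4*r^2 - 30*r - 16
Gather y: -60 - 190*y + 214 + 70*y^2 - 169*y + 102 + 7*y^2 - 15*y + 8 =77*y^2 - 374*y + 264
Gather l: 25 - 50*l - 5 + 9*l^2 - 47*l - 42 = 9*l^2 - 97*l - 22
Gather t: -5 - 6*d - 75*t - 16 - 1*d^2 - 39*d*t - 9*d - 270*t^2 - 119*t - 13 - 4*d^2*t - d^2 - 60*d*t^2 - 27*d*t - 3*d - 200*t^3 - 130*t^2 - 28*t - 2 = -2*d^2 - 18*d - 200*t^3 + t^2*(-60*d - 400) + t*(-4*d^2 - 66*d - 222) - 36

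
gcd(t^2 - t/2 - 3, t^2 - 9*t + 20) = 1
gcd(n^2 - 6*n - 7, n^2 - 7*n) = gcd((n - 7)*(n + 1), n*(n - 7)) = n - 7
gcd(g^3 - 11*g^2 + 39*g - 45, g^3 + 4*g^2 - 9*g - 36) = g - 3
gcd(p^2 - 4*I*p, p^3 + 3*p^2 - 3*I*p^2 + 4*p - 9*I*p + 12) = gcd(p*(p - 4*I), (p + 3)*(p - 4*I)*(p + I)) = p - 4*I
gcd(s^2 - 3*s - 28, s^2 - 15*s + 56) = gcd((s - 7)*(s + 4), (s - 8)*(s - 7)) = s - 7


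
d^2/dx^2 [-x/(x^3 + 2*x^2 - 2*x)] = 6*(-x^2 - 2*x - 2)/(x^6 + 6*x^5 + 6*x^4 - 16*x^3 - 12*x^2 + 24*x - 8)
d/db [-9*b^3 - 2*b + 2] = -27*b^2 - 2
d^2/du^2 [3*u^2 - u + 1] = 6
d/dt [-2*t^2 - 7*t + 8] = -4*t - 7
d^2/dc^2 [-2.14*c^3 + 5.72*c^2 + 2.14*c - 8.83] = 11.44 - 12.84*c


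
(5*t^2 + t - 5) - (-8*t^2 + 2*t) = 13*t^2 - t - 5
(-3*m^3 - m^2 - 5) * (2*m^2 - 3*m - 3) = -6*m^5 + 7*m^4 + 12*m^3 - 7*m^2 + 15*m + 15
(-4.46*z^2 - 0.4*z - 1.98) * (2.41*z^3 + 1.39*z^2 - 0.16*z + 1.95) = -10.7486*z^5 - 7.1634*z^4 - 4.6142*z^3 - 11.3852*z^2 - 0.4632*z - 3.861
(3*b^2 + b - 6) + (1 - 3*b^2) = b - 5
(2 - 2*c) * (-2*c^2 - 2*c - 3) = 4*c^3 + 2*c - 6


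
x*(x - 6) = x^2 - 6*x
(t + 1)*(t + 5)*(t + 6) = t^3 + 12*t^2 + 41*t + 30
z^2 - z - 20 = (z - 5)*(z + 4)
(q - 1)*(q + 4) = q^2 + 3*q - 4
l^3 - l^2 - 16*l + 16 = (l - 4)*(l - 1)*(l + 4)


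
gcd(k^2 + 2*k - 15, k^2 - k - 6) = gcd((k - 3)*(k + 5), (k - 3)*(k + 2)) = k - 3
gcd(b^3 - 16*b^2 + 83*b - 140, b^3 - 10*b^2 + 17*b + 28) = b^2 - 11*b + 28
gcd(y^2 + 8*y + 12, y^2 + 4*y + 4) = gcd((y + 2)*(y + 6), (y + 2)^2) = y + 2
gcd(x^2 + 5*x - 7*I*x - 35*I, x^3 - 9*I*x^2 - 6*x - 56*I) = x - 7*I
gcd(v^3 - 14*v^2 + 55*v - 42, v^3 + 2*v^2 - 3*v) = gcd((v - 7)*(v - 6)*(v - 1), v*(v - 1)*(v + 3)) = v - 1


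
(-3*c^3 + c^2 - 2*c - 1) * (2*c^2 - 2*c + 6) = -6*c^5 + 8*c^4 - 24*c^3 + 8*c^2 - 10*c - 6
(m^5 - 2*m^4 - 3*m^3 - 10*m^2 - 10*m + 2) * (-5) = -5*m^5 + 10*m^4 + 15*m^3 + 50*m^2 + 50*m - 10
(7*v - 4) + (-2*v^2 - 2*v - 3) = -2*v^2 + 5*v - 7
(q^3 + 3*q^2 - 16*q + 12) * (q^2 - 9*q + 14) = q^5 - 6*q^4 - 29*q^3 + 198*q^2 - 332*q + 168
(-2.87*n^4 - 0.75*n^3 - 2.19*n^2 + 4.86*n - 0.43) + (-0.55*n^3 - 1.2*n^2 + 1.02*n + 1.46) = -2.87*n^4 - 1.3*n^3 - 3.39*n^2 + 5.88*n + 1.03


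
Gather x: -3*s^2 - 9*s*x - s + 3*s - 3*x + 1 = -3*s^2 + 2*s + x*(-9*s - 3) + 1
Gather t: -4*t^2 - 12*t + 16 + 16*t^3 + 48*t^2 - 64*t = 16*t^3 + 44*t^2 - 76*t + 16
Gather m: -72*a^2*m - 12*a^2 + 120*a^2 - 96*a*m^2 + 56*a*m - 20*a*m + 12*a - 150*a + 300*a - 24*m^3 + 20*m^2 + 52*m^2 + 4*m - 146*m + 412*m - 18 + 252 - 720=108*a^2 + 162*a - 24*m^3 + m^2*(72 - 96*a) + m*(-72*a^2 + 36*a + 270) - 486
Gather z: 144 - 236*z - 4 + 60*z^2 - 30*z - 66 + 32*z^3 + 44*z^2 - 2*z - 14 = 32*z^3 + 104*z^2 - 268*z + 60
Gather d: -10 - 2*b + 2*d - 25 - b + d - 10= -3*b + 3*d - 45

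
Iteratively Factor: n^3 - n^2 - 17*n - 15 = (n + 3)*(n^2 - 4*n - 5) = (n - 5)*(n + 3)*(n + 1)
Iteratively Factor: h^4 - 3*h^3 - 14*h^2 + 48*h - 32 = (h - 4)*(h^3 + h^2 - 10*h + 8) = (h - 4)*(h + 4)*(h^2 - 3*h + 2) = (h - 4)*(h - 2)*(h + 4)*(h - 1)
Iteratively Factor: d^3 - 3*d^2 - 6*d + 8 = (d + 2)*(d^2 - 5*d + 4) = (d - 4)*(d + 2)*(d - 1)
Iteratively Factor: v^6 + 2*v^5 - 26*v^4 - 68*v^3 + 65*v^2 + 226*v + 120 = (v - 2)*(v^5 + 4*v^4 - 18*v^3 - 104*v^2 - 143*v - 60) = (v - 2)*(v + 1)*(v^4 + 3*v^3 - 21*v^2 - 83*v - 60) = (v - 5)*(v - 2)*(v + 1)*(v^3 + 8*v^2 + 19*v + 12) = (v - 5)*(v - 2)*(v + 1)^2*(v^2 + 7*v + 12) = (v - 5)*(v - 2)*(v + 1)^2*(v + 4)*(v + 3)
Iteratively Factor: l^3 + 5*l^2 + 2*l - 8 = (l - 1)*(l^2 + 6*l + 8) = (l - 1)*(l + 4)*(l + 2)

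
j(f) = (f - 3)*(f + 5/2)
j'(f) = 2*f - 1/2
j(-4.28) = 12.96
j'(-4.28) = -9.06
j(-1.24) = -5.34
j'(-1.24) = -2.98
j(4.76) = 12.78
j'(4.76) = 9.02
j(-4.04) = 10.84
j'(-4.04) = -8.58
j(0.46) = -7.52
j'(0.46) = 0.42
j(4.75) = 12.69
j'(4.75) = 9.00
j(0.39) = -7.54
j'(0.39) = 0.28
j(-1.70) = -3.76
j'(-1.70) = -3.90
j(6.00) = 25.50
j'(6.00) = 11.50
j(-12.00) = 142.50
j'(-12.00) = -24.50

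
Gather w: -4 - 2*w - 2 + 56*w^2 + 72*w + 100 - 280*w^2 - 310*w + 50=-224*w^2 - 240*w + 144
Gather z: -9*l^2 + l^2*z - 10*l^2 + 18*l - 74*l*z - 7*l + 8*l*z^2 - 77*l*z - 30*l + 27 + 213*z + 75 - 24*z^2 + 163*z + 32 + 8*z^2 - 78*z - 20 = -19*l^2 - 19*l + z^2*(8*l - 16) + z*(l^2 - 151*l + 298) + 114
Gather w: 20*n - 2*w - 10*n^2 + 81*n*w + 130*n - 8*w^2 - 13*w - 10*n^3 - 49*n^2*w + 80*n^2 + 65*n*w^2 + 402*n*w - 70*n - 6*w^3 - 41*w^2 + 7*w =-10*n^3 + 70*n^2 + 80*n - 6*w^3 + w^2*(65*n - 49) + w*(-49*n^2 + 483*n - 8)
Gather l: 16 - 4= 12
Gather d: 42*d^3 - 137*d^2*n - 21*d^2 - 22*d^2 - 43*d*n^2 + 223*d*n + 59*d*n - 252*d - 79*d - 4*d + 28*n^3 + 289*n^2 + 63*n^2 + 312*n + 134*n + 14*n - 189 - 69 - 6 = 42*d^3 + d^2*(-137*n - 43) + d*(-43*n^2 + 282*n - 335) + 28*n^3 + 352*n^2 + 460*n - 264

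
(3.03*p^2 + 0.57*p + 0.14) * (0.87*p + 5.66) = 2.6361*p^3 + 17.6457*p^2 + 3.348*p + 0.7924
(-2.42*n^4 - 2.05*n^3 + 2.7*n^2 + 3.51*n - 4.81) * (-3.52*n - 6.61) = 8.5184*n^5 + 23.2122*n^4 + 4.0465*n^3 - 30.2022*n^2 - 6.2699*n + 31.7941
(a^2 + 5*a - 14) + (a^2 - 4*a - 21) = 2*a^2 + a - 35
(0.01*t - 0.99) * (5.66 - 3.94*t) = -0.0394*t^2 + 3.9572*t - 5.6034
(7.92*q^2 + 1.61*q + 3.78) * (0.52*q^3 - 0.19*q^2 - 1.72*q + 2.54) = 4.1184*q^5 - 0.6676*q^4 - 11.9627*q^3 + 16.6294*q^2 - 2.4122*q + 9.6012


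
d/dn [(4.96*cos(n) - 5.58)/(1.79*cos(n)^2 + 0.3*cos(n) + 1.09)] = (8.8784*cos(n)^2 - 19.9764*cos(n) - 7.0804)*sin(n)/(3.2041*cos(n)^4 + 1.074*cos(n)^3 + 3.9922*cos(n)^2 + 0.654*cos(n) + 1.1881)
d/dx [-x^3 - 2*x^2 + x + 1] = -3*x^2 - 4*x + 1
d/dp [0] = 0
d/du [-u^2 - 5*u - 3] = -2*u - 5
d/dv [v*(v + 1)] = 2*v + 1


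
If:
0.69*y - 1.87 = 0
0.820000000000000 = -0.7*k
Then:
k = -1.17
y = 2.71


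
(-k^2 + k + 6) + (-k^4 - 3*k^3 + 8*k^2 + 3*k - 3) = -k^4 - 3*k^3 + 7*k^2 + 4*k + 3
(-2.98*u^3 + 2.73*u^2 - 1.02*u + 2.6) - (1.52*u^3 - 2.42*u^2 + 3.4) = -4.5*u^3 + 5.15*u^2 - 1.02*u - 0.8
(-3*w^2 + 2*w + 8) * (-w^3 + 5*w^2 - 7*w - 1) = 3*w^5 - 17*w^4 + 23*w^3 + 29*w^2 - 58*w - 8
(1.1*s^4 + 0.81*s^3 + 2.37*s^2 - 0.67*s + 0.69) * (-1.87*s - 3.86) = -2.057*s^5 - 5.7607*s^4 - 7.5585*s^3 - 7.8953*s^2 + 1.2959*s - 2.6634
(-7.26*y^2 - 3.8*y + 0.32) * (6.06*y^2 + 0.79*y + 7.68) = -43.9956*y^4 - 28.7634*y^3 - 56.8196*y^2 - 28.9312*y + 2.4576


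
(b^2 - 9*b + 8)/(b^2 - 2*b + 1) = (b - 8)/(b - 1)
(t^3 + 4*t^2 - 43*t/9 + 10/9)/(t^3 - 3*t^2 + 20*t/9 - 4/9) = (t + 5)/(t - 2)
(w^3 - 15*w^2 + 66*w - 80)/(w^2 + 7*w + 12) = (w^3 - 15*w^2 + 66*w - 80)/(w^2 + 7*w + 12)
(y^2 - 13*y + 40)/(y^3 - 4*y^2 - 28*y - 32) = (y - 5)/(y^2 + 4*y + 4)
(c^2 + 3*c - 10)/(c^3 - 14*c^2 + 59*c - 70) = (c + 5)/(c^2 - 12*c + 35)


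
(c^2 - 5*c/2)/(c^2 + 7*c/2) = (2*c - 5)/(2*c + 7)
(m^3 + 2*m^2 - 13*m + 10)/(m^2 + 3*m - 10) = m - 1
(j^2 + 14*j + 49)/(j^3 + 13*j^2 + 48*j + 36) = (j^2 + 14*j + 49)/(j^3 + 13*j^2 + 48*j + 36)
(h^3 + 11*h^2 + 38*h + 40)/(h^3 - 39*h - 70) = (h + 4)/(h - 7)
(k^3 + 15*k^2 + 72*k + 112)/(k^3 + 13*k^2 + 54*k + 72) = (k^2 + 11*k + 28)/(k^2 + 9*k + 18)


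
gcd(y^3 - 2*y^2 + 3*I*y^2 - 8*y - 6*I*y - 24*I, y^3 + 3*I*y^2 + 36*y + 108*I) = y + 3*I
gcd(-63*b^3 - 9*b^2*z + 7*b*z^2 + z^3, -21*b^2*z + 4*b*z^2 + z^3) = -21*b^2 + 4*b*z + z^2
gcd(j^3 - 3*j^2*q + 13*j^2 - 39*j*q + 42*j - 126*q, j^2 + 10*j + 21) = j + 7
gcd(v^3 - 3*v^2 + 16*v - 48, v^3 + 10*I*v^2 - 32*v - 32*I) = v + 4*I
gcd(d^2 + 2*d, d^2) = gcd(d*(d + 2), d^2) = d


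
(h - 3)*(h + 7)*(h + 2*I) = h^3 + 4*h^2 + 2*I*h^2 - 21*h + 8*I*h - 42*I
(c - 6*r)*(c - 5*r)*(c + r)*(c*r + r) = c^4*r - 10*c^3*r^2 + c^3*r + 19*c^2*r^3 - 10*c^2*r^2 + 30*c*r^4 + 19*c*r^3 + 30*r^4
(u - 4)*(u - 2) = u^2 - 6*u + 8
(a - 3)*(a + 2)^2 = a^3 + a^2 - 8*a - 12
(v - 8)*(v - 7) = v^2 - 15*v + 56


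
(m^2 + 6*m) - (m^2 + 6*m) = 0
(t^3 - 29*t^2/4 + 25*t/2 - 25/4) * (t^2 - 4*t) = t^5 - 45*t^4/4 + 83*t^3/2 - 225*t^2/4 + 25*t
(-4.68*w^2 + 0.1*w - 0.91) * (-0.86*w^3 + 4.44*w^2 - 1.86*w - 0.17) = 4.0248*w^5 - 20.8652*w^4 + 9.9314*w^3 - 3.4308*w^2 + 1.6756*w + 0.1547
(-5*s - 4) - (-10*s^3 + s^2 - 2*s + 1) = 10*s^3 - s^2 - 3*s - 5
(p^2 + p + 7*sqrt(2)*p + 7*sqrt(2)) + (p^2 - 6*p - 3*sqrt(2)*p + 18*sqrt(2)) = 2*p^2 - 5*p + 4*sqrt(2)*p + 25*sqrt(2)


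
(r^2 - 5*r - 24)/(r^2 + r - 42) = (r^2 - 5*r - 24)/(r^2 + r - 42)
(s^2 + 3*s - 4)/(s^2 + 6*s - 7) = (s + 4)/(s + 7)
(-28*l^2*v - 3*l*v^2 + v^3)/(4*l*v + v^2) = -7*l + v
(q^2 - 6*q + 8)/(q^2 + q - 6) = (q - 4)/(q + 3)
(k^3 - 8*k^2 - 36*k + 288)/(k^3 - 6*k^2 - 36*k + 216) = (k - 8)/(k - 6)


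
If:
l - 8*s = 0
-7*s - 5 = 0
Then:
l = -40/7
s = -5/7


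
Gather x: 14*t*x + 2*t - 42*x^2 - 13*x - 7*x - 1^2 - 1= 2*t - 42*x^2 + x*(14*t - 20) - 2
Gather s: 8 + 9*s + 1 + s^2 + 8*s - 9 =s^2 + 17*s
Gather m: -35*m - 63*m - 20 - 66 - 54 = -98*m - 140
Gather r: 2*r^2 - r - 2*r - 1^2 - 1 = 2*r^2 - 3*r - 2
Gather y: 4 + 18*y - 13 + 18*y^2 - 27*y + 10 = 18*y^2 - 9*y + 1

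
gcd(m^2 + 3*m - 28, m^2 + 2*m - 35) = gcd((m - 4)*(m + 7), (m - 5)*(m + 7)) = m + 7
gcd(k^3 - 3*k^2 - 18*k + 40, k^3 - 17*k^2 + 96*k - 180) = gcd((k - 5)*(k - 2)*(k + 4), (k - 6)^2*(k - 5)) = k - 5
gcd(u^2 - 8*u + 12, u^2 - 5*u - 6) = u - 6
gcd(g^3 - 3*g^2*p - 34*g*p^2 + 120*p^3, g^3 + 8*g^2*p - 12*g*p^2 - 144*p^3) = -g^2 - 2*g*p + 24*p^2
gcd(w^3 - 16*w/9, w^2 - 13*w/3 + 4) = w - 4/3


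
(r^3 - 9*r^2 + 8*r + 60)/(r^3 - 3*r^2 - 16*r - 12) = (r - 5)/(r + 1)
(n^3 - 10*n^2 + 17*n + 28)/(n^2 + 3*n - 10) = (n^3 - 10*n^2 + 17*n + 28)/(n^2 + 3*n - 10)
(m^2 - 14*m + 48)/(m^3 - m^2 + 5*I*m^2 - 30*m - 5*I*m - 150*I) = (m - 8)/(m^2 + 5*m*(1 + I) + 25*I)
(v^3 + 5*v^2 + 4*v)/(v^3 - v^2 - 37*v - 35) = v*(v + 4)/(v^2 - 2*v - 35)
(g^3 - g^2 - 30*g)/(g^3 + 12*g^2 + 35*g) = (g - 6)/(g + 7)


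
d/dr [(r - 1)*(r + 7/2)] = 2*r + 5/2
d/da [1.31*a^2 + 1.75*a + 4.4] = 2.62*a + 1.75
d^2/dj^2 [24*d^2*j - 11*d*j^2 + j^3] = -22*d + 6*j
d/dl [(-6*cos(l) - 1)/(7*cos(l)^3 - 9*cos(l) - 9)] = -(804*sin(l) + 336*sin(2*l) + 84*sin(3*l) + 168*sin(4*l))/(15*cos(l) - 7*cos(3*l) + 36)^2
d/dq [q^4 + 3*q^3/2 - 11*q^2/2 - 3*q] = 4*q^3 + 9*q^2/2 - 11*q - 3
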